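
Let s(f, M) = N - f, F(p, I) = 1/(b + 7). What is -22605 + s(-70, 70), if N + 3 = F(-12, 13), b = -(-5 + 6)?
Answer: -135227/6 ≈ -22538.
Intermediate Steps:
b = -1 (b = -1*1 = -1)
F(p, I) = ⅙ (F(p, I) = 1/(-1 + 7) = 1/6 = ⅙)
N = -17/6 (N = -3 + ⅙ = -17/6 ≈ -2.8333)
s(f, M) = -17/6 - f
-22605 + s(-70, 70) = -22605 + (-17/6 - 1*(-70)) = -22605 + (-17/6 + 70) = -22605 + 403/6 = -135227/6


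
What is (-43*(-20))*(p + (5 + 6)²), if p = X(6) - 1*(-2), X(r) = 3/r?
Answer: 106210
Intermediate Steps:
p = 5/2 (p = 3/6 - 1*(-2) = 3*(⅙) + 2 = ½ + 2 = 5/2 ≈ 2.5000)
(-43*(-20))*(p + (5 + 6)²) = (-43*(-20))*(5/2 + (5 + 6)²) = 860*(5/2 + 11²) = 860*(5/2 + 121) = 860*(247/2) = 106210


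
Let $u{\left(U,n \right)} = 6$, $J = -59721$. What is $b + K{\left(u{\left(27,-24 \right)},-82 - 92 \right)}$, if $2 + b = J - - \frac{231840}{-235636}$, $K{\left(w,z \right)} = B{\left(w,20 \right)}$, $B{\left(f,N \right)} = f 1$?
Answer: $- \frac{3517926713}{58909} \approx -59718.0$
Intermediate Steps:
$B{\left(f,N \right)} = f$
$K{\left(w,z \right)} = w$
$b = - \frac{3518280167}{58909}$ ($b = -2 - \left(59721 - \frac{231840}{-235636}\right) = -2 - \left(59721 - - \frac{57960}{58909}\right) = -2 - \frac{3518162349}{58909} = - \frac{3518280167}{58909} \approx -59724.0$)
$b + K{\left(u{\left(27,-24 \right)},-82 - 92 \right)} = - \frac{3518280167}{58909} + 6 = - \frac{3517926713}{58909}$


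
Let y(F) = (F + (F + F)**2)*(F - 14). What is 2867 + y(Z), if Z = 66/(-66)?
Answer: 2822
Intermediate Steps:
Z = -1 (Z = 66*(-1/66) = -1)
y(F) = (-14 + F)*(F + 4*F**2) (y(F) = (F + (2*F)**2)*(-14 + F) = (F + 4*F**2)*(-14 + F) = (-14 + F)*(F + 4*F**2))
2867 + y(Z) = 2867 - (-14 - 55*(-1) + 4*(-1)**2) = 2867 - (-14 + 55 + 4*1) = 2867 - (-14 + 55 + 4) = 2867 - 1*45 = 2867 - 45 = 2822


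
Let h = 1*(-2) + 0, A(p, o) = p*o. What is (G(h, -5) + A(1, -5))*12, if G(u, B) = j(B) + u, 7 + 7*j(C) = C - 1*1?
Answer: -744/7 ≈ -106.29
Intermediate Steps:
A(p, o) = o*p
j(C) = -8/7 + C/7 (j(C) = -1 + (C - 1*1)/7 = -1 + (C - 1)/7 = -1 + (-1 + C)/7 = -1 + (-⅐ + C/7) = -8/7 + C/7)
h = -2 (h = -2 + 0 = -2)
G(u, B) = -8/7 + u + B/7 (G(u, B) = (-8/7 + B/7) + u = -8/7 + u + B/7)
(G(h, -5) + A(1, -5))*12 = ((-8/7 - 2 + (⅐)*(-5)) - 5*1)*12 = ((-8/7 - 2 - 5/7) - 5)*12 = (-27/7 - 5)*12 = -62/7*12 = -744/7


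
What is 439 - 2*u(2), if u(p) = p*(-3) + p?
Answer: 447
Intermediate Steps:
u(p) = -2*p (u(p) = -3*p + p = -2*p)
439 - 2*u(2) = 439 - (-4)*2 = 439 - 2*(-4) = 439 + 8 = 447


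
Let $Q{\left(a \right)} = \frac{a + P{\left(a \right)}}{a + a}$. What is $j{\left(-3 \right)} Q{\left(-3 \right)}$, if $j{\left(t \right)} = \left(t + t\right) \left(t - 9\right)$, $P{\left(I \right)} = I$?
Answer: $72$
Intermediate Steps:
$j{\left(t \right)} = 2 t \left(-9 + t\right)$
$Q{\left(a \right)} = 1$ ($Q{\left(a \right)} = \frac{a + a}{a + a} = \frac{2 a}{2 a} = 2 a \frac{1}{2 a} = 1$)
$j{\left(-3 \right)} Q{\left(-3 \right)} = 2 \left(-3\right) \left(-9 - 3\right) 1 = 2 \left(-3\right) \left(-12\right) 1 = 72 \cdot 1 = 72$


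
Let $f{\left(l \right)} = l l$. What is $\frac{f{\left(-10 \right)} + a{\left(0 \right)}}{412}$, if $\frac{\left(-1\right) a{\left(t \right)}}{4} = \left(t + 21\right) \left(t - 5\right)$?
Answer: $\frac{130}{103} \approx 1.2621$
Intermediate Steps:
$f{\left(l \right)} = l^{2}$
$a{\left(t \right)} = - 4 \left(-5 + t\right) \left(21 + t\right)$ ($a{\left(t \right)} = - 4 \left(t + 21\right) \left(t - 5\right) = - 4 \left(21 + t\right) \left(-5 + t\right) = - 4 \left(-5 + t\right) \left(21 + t\right)$)
$\frac{f{\left(-10 \right)} + a{\left(0 \right)}}{412} = \frac{\left(-10\right)^{2} - \left(-420 + 4 \cdot 0^{2}\right)}{412} = \frac{100 + \left(420 + 0 - 0\right)}{412} = \frac{100 + \left(420 + 0 + 0\right)}{412} = \frac{100 + 420}{412} = \frac{1}{412} \cdot 520 = \frac{130}{103}$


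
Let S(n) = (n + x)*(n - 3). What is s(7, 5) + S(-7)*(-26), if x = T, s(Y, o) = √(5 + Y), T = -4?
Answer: -2860 + 2*√3 ≈ -2856.5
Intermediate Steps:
x = -4
S(n) = (-4 + n)*(-3 + n) (S(n) = (n - 4)*(n - 3) = (-4 + n)*(-3 + n))
s(7, 5) + S(-7)*(-26) = √(5 + 7) + (12 + (-7)² - 7*(-7))*(-26) = √12 + (12 + 49 + 49)*(-26) = 2*√3 + 110*(-26) = 2*√3 - 2860 = -2860 + 2*√3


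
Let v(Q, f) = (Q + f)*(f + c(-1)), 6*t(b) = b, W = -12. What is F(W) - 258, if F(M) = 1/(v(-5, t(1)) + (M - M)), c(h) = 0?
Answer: -7518/29 ≈ -259.24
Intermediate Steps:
t(b) = b/6
v(Q, f) = f*(Q + f) (v(Q, f) = (Q + f)*(f + 0) = (Q + f)*f = f*(Q + f))
F(M) = -36/29 (F(M) = 1/(((⅙)*1)*(-5 + (⅙)*1) + (M - M)) = 1/((-5 + ⅙)/6 + 0) = 1/((⅙)*(-29/6) + 0) = 1/(-29/36 + 0) = 1/(-29/36) = -36/29)
F(W) - 258 = -36/29 - 258 = -7518/29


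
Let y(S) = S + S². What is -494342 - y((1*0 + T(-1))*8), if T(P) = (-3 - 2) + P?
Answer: -496598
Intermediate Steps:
T(P) = -5 + P
-494342 - y((1*0 + T(-1))*8) = -494342 - (1*0 + (-5 - 1))*8*(1 + (1*0 + (-5 - 1))*8) = -494342 - (0 - 6)*8*(1 + (0 - 6)*8) = -494342 - (-6*8)*(1 - 6*8) = -494342 - (-48)*(1 - 48) = -494342 - (-48)*(-47) = -494342 - 1*2256 = -494342 - 2256 = -496598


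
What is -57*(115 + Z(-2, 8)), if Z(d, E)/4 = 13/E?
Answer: -13851/2 ≈ -6925.5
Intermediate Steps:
Z(d, E) = 52/E (Z(d, E) = 4*(13/E) = 52/E)
-57*(115 + Z(-2, 8)) = -57*(115 + 52/8) = -57*(115 + 52*(1/8)) = -57*(115 + 13/2) = -57*243/2 = -13851/2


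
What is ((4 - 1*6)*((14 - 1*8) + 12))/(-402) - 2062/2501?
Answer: -123148/167567 ≈ -0.73492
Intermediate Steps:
((4 - 1*6)*((14 - 1*8) + 12))/(-402) - 2062/2501 = ((4 - 6)*((14 - 8) + 12))*(-1/402) - 2062*1/2501 = -2*(6 + 12)*(-1/402) - 2062/2501 = -2*18*(-1/402) - 2062/2501 = -36*(-1/402) - 2062/2501 = 6/67 - 2062/2501 = -123148/167567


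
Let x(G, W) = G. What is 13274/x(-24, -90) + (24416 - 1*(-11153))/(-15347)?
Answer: -102284867/184164 ≈ -555.40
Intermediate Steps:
13274/x(-24, -90) + (24416 - 1*(-11153))/(-15347) = 13274/(-24) + (24416 - 1*(-11153))/(-15347) = 13274*(-1/24) + (24416 + 11153)*(-1/15347) = -6637/12 + 35569*(-1/15347) = -6637/12 - 35569/15347 = -102284867/184164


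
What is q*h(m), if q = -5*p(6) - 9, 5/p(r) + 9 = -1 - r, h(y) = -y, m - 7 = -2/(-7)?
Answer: 867/16 ≈ 54.188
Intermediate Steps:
m = 51/7 (m = 7 - 2/(-7) = 7 - 2*(-1/7) = 7 + 2/7 = 51/7 ≈ 7.2857)
p(r) = 5/(-10 - r) (p(r) = 5/(-9 + (-1 - r)) = 5/(-10 - r))
q = -119/16 (q = -(-25)/(10 + 6) - 9 = -(-25)/16 - 9 = -5*(-5/16) - 9 = 25/16 - 9 = -119/16 ≈ -7.4375)
q*h(m) = -(-119)*51/(16*7) = -119/16*(-51/7) = 867/16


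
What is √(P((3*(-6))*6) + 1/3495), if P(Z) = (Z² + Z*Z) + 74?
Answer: √285856018545/3495 ≈ 152.98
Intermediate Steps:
P(Z) = 74 + 2*Z² (P(Z) = (Z² + Z²) + 74 = 2*Z² + 74 = 74 + 2*Z²)
√(P((3*(-6))*6) + 1/3495) = √((74 + 2*((3*(-6))*6)²) + 1/3495) = √((74 + 2*(-18*6)²) + 1/3495) = √((74 + 2*(-108)²) + 1/3495) = √((74 + 2*11664) + 1/3495) = √((74 + 23328) + 1/3495) = √(23402 + 1/3495) = √(81789991/3495) = √285856018545/3495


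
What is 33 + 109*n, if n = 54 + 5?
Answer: 6464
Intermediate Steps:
n = 59
33 + 109*n = 33 + 109*59 = 33 + 6431 = 6464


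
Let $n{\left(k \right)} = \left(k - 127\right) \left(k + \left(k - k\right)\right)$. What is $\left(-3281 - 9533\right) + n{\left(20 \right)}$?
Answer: $-14954$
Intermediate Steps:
$n{\left(k \right)} = k \left(-127 + k\right)$ ($n{\left(k \right)} = \left(-127 + k\right) \left(k + 0\right) = \left(-127 + k\right) k = k \left(-127 + k\right)$)
$\left(-3281 - 9533\right) + n{\left(20 \right)} = \left(-3281 - 9533\right) + 20 \left(-127 + 20\right) = -12814 + 20 \left(-107\right) = -12814 - 2140 = -14954$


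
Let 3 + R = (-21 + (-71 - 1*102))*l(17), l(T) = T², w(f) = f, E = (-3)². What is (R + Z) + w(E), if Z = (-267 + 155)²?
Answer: -43516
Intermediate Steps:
E = 9
Z = 12544 (Z = (-112)² = 12544)
R = -56069 (R = -3 + (-21 + (-71 - 1*102))*17² = -3 + (-21 + (-71 - 102))*289 = -3 + (-21 - 173)*289 = -3 - 194*289 = -3 - 56066 = -56069)
(R + Z) + w(E) = (-56069 + 12544) + 9 = -43525 + 9 = -43516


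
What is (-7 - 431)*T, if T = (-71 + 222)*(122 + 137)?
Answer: -17129742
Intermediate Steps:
T = 39109 (T = 151*259 = 39109)
(-7 - 431)*T = (-7 - 431)*39109 = -438*39109 = -17129742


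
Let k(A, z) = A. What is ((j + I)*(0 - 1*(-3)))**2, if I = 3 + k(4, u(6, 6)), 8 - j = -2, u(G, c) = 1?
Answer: 2601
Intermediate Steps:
j = 10 (j = 8 - 1*(-2) = 8 + 2 = 10)
I = 7 (I = 3 + 4 = 7)
((j + I)*(0 - 1*(-3)))**2 = ((10 + 7)*(0 - 1*(-3)))**2 = (17*(0 + 3))**2 = (17*3)**2 = 51**2 = 2601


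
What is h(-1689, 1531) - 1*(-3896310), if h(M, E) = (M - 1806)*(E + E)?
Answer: -6805380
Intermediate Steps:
h(M, E) = 2*E*(-1806 + M) (h(M, E) = (-1806 + M)*(2*E) = 2*E*(-1806 + M))
h(-1689, 1531) - 1*(-3896310) = 2*1531*(-1806 - 1689) - 1*(-3896310) = 2*1531*(-3495) + 3896310 = -10701690 + 3896310 = -6805380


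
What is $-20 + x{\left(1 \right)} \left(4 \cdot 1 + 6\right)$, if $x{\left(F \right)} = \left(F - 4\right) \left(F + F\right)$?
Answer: $-80$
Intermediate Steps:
$x{\left(F \right)} = 2 F \left(-4 + F\right)$ ($x{\left(F \right)} = \left(-4 + F\right) 2 F = 2 F \left(-4 + F\right)$)
$-20 + x{\left(1 \right)} \left(4 \cdot 1 + 6\right) = -20 + 2 \cdot 1 \left(-4 + 1\right) \left(4 \cdot 1 + 6\right) = -20 + 2 \cdot 1 \left(-3\right) \left(4 + 6\right) = -20 - 60 = -80$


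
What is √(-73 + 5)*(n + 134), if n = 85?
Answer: 438*I*√17 ≈ 1805.9*I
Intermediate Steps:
√(-73 + 5)*(n + 134) = √(-73 + 5)*(85 + 134) = √(-68)*219 = (2*I*√17)*219 = 438*I*√17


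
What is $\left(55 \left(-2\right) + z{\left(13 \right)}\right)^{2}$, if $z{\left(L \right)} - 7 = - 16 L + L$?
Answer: $88804$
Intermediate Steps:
$z{\left(L \right)} = 7 - 15 L$ ($z{\left(L \right)} = 7 + \left(- 16 L + L\right) = 7 - 15 L$)
$\left(55 \left(-2\right) + z{\left(13 \right)}\right)^{2} = \left(55 \left(-2\right) + \left(7 - 195\right)\right)^{2} = \left(-110 + \left(7 - 195\right)\right)^{2} = \left(-110 - 188\right)^{2} = \left(-298\right)^{2} = 88804$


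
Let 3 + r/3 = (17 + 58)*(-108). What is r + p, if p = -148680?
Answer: -172989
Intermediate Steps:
r = -24309 (r = -9 + 3*((17 + 58)*(-108)) = -9 + 3*(75*(-108)) = -9 + 3*(-8100) = -9 - 24300 = -24309)
r + p = -24309 - 148680 = -172989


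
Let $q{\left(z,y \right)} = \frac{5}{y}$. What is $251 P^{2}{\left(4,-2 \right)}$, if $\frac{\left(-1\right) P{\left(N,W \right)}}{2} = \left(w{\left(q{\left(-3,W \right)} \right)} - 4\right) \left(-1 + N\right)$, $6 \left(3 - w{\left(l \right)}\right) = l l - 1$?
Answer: $\frac{508275}{16} \approx 31767.0$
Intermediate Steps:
$w{\left(l \right)} = \frac{19}{6} - \frac{l^{2}}{6}$ ($w{\left(l \right)} = 3 - \frac{l l - 1}{6} = 3 - \frac{l^{2} - 1}{6} = 3 - \frac{-1 + l^{2}}{6} = 3 - \left(- \frac{1}{6} + \frac{l^{2}}{6}\right) = \frac{19}{6} - \frac{l^{2}}{6}$)
$P{\left(N,W \right)} = - 2 \left(-1 + N\right) \left(- \frac{5}{6} - \frac{25}{6 W^{2}}\right)$ ($P{\left(N,W \right)} = - 2 \left(\left(\frac{19}{6} - \frac{\left(\frac{5}{W}\right)^{2}}{6}\right) - 4\right) \left(-1 + N\right) = - 2 \left(\left(\frac{19}{6} - \frac{25 \frac{1}{W^{2}}}{6}\right) - 4\right) \left(-1 + N\right) = - 2 \left(\left(\frac{19}{6} - \frac{25}{6 W^{2}}\right) - 4\right) \left(-1 + N\right) = - 2 \left(- \frac{5}{6} - \frac{25}{6 W^{2}}\right) \left(-1 + N\right) = - 2 \left(-1 + N\right) \left(- \frac{5}{6} - \frac{25}{6 W^{2}}\right)$)
$251 P^{2}{\left(4,-2 \right)} = 251 \left(\frac{5 \left(-5 - \left(-2\right)^{2} + 5 \cdot 4 + 4 \left(-2\right)^{2}\right)}{3 \cdot 4}\right)^{2} = 251 \left(\frac{5}{3} \cdot \frac{1}{4} \left(-5 - 4 + 20 + 4 \cdot 4\right)\right)^{2} = 251 \left(\frac{5}{3} \cdot \frac{1}{4} \left(-5 - 4 + 20 + 16\right)\right)^{2} = 251 \left(\frac{5}{3} \cdot \frac{1}{4} \cdot 27\right)^{2} = 251 \left(\frac{45}{4}\right)^{2} = 251 \cdot \frac{2025}{16} = \frac{508275}{16}$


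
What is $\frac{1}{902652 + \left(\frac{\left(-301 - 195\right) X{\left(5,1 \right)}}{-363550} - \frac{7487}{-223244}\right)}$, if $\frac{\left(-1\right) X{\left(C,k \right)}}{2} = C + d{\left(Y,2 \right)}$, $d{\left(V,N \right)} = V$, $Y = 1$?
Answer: $\frac{40580178100}{36629779618896481} \approx 1.1078 \cdot 10^{-6}$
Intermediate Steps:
$X{\left(C,k \right)} = -2 - 2 C$ ($X{\left(C,k \right)} = - 2 \left(C + 1\right) = - 2 \left(1 + C\right) = -2 - 2 C$)
$\frac{1}{902652 + \left(\frac{\left(-301 - 195\right) X{\left(5,1 \right)}}{-363550} - \frac{7487}{-223244}\right)} = \frac{1}{902652 + \left(\frac{\left(-301 - 195\right) \left(-2 - 10\right)}{-363550} - \frac{7487}{-223244}\right)} = \frac{1}{902652 + \left(- 496 \left(-2 - 10\right) \left(- \frac{1}{363550}\right) - - \frac{7487}{223244}\right)} = \frac{1}{902652 + \left(\left(-496\right) \left(-12\right) \left(- \frac{1}{363550}\right) + \frac{7487}{223244}\right)} = \frac{1}{902652 + \left(5952 \left(- \frac{1}{363550}\right) + \frac{7487}{223244}\right)} = \frac{1}{902652 + \left(- \frac{2976}{181775} + \frac{7487}{223244}\right)} = \frac{1}{902652 + \frac{696575281}{40580178100}} = \frac{1}{\frac{36629779618896481}{40580178100}} = \frac{40580178100}{36629779618896481}$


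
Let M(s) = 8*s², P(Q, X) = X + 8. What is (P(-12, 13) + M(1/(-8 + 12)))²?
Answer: 1849/4 ≈ 462.25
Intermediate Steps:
P(Q, X) = 8 + X
(P(-12, 13) + M(1/(-8 + 12)))² = ((8 + 13) + 8*(1/(-8 + 12))²)² = (21 + 8*(1/4)²)² = (21 + 8*(¼)²)² = (21 + 8*(1/16))² = (21 + ½)² = (43/2)² = 1849/4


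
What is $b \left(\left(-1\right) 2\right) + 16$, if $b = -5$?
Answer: $26$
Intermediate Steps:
$b \left(\left(-1\right) 2\right) + 16 = - 5 \left(\left(-1\right) 2\right) + 16 = \left(-5\right) \left(-2\right) + 16 = 10 + 16 = 26$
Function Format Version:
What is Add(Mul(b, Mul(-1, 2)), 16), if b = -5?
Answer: 26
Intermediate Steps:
Add(Mul(b, Mul(-1, 2)), 16) = Add(Mul(-5, Mul(-1, 2)), 16) = Add(Mul(-5, -2), 16) = Add(10, 16) = 26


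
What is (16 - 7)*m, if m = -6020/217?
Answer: -7740/31 ≈ -249.68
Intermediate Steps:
m = -860/31 (m = -6020*1/217 = -860/31 ≈ -27.742)
(16 - 7)*m = (16 - 7)*(-860/31) = 9*(-860/31) = -7740/31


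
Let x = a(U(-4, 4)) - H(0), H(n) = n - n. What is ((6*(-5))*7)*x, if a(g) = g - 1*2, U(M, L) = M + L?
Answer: 420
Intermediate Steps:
U(M, L) = L + M
a(g) = -2 + g (a(g) = g - 2 = -2 + g)
H(n) = 0
x = -2 (x = (-2 + (4 - 4)) - 1*0 = (-2 + 0) + 0 = -2 + 0 = -2)
((6*(-5))*7)*x = ((6*(-5))*7)*(-2) = -30*7*(-2) = -210*(-2) = 420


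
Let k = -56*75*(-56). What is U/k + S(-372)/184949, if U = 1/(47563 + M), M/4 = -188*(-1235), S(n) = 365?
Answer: 83811943168949/42468315186158400 ≈ 0.0019735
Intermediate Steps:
M = 928720 (M = 4*(-188*(-1235)) = 4*232180 = 928720)
k = 235200 (k = -4200*(-56) = 235200)
U = 1/976283 (U = 1/(47563 + 928720) = 1/976283 ≈ 1.0243e-6)
U/k + S(-372)/184949 = (1/976283)/235200 + 365/184949 = (1/976283)*(1/235200) + 365*(1/184949) = 1/229621761600 + 365/184949 = 83811943168949/42468315186158400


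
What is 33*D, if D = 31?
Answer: 1023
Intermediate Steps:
33*D = 33*31 = 1023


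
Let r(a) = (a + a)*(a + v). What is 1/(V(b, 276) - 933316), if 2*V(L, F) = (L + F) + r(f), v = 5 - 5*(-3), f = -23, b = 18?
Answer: -1/933100 ≈ -1.0717e-6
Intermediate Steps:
v = 20 (v = 5 + 15 = 20)
r(a) = 2*a*(20 + a) (r(a) = (a + a)*(a + 20) = (2*a)*(20 + a) = 2*a*(20 + a))
V(L, F) = 69 + F/2 + L/2 (V(L, F) = ((L + F) + 2*(-23)*(20 - 23))/2 = ((F + L) + 2*(-23)*(-3))/2 = ((F + L) + 138)/2 = (138 + F + L)/2 = 69 + F/2 + L/2)
1/(V(b, 276) - 933316) = 1/((69 + (½)*276 + (½)*18) - 933316) = 1/((69 + 138 + 9) - 933316) = 1/(216 - 933316) = 1/(-933100) = -1/933100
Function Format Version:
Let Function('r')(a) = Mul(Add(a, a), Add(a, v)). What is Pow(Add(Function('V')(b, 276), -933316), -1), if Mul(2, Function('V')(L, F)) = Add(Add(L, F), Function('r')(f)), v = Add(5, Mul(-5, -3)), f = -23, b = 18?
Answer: Rational(-1, 933100) ≈ -1.0717e-6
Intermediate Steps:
v = 20 (v = Add(5, 15) = 20)
Function('r')(a) = Mul(2, a, Add(20, a)) (Function('r')(a) = Mul(Add(a, a), Add(a, 20)) = Mul(Mul(2, a), Add(20, a)) = Mul(2, a, Add(20, a)))
Function('V')(L, F) = Add(69, Mul(Rational(1, 2), F), Mul(Rational(1, 2), L)) (Function('V')(L, F) = Mul(Rational(1, 2), Add(Add(L, F), Mul(2, -23, Add(20, -23)))) = Mul(Rational(1, 2), Add(Add(F, L), Mul(2, -23, -3))) = Mul(Rational(1, 2), Add(Add(F, L), 138)) = Mul(Rational(1, 2), Add(138, F, L)) = Add(69, Mul(Rational(1, 2), F), Mul(Rational(1, 2), L)))
Pow(Add(Function('V')(b, 276), -933316), -1) = Pow(Add(Add(69, Mul(Rational(1, 2), 276), Mul(Rational(1, 2), 18)), -933316), -1) = Pow(Add(Add(69, 138, 9), -933316), -1) = Pow(Add(216, -933316), -1) = Pow(-933100, -1) = Rational(-1, 933100)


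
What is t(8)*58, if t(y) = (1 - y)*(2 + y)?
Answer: -4060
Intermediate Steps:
t(8)*58 = (2 - 1*8 - 1*8²)*58 = (2 - 8 - 1*64)*58 = (2 - 8 - 64)*58 = -70*58 = -4060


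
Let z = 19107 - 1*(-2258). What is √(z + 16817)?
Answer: √38182 ≈ 195.40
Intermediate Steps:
z = 21365 (z = 19107 + 2258 = 21365)
√(z + 16817) = √(21365 + 16817) = √38182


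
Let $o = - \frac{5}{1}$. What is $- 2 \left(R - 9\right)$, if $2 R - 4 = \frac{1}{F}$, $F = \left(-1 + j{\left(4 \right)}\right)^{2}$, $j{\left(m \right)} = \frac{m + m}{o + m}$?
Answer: $\frac{1133}{81} \approx 13.988$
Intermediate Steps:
$o = -5$ ($o = \left(-5\right) 1 = -5$)
$j{\left(m \right)} = \frac{2 m}{-5 + m}$ ($j{\left(m \right)} = \frac{m + m}{-5 + m} = \frac{2 m}{-5 + m}$)
$F = 81$ ($F = \left(-1 + 2 \cdot 4 \frac{1}{-5 + 4}\right)^{2} = \left(-1 + 2 \cdot 4 \frac{1}{-1}\right)^{2} = \left(-1 + 2 \cdot 4 \left(-1\right)\right)^{2} = \left(-1 - 8\right)^{2} = \left(-9\right)^{2} = 81$)
$R = \frac{325}{162}$ ($R = 2 + \frac{1}{2 \cdot 81} = 2 + \frac{1}{2} \cdot \frac{1}{81} = 2 + \frac{1}{162} = \frac{325}{162} \approx 2.0062$)
$- 2 \left(R - 9\right) = - 2 \left(\frac{325}{162} - 9\right) = \left(-2\right) \left(- \frac{1133}{162}\right) = \frac{1133}{81}$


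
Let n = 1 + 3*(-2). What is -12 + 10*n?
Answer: -62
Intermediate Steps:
n = -5 (n = 1 - 6 = -5)
-12 + 10*n = -12 + 10*(-5) = -12 - 50 = -62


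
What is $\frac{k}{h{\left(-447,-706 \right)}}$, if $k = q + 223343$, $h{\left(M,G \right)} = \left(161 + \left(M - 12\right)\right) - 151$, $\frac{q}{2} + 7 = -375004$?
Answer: $\frac{526679}{449} \approx 1173.0$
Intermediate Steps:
$q = -750022$ ($q = -14 + 2 \left(-375004\right) = -14 - 750008 = -750022$)
$h{\left(M,G \right)} = -2 + M$ ($h{\left(M,G \right)} = \left(161 + \left(M - 12\right)\right) - 151 = \left(161 + \left(-12 + M\right)\right) - 151 = \left(149 + M\right) - 151 = -2 + M$)
$k = -526679$ ($k = -750022 + 223343 = -526679$)
$\frac{k}{h{\left(-447,-706 \right)}} = - \frac{526679}{-2 - 447} = - \frac{526679}{-449} = \left(-526679\right) \left(- \frac{1}{449}\right) = \frac{526679}{449}$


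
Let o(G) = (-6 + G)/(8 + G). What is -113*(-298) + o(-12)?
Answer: 67357/2 ≈ 33679.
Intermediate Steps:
o(G) = (-6 + G)/(8 + G)
-113*(-298) + o(-12) = -113*(-298) + (-6 - 12)/(8 - 12) = 33674 - 18/(-4) = 33674 - 1/4*(-18) = 33674 + 9/2 = 67357/2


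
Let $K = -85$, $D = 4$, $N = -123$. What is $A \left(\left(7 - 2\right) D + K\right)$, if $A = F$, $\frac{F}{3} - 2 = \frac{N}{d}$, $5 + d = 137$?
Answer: $- \frac{9165}{44} \approx -208.3$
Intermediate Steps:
$d = 132$ ($d = -5 + 137 = 132$)
$F = \frac{141}{44}$ ($F = 6 + 3 \left(- \frac{123}{132}\right) = 6 + 3 \left(\left(-123\right) \frac{1}{132}\right) = 6 + 3 \left(- \frac{41}{44}\right) = 6 - \frac{123}{44} = \frac{141}{44} \approx 3.2045$)
$A = \frac{141}{44} \approx 3.2045$
$A \left(\left(7 - 2\right) D + K\right) = \frac{141 \left(\left(7 - 2\right) 4 - 85\right)}{44} = \frac{141 \left(5 \cdot 4 - 85\right)}{44} = \frac{141 \left(20 - 85\right)}{44} = \frac{141}{44} \left(-65\right) = - \frac{9165}{44}$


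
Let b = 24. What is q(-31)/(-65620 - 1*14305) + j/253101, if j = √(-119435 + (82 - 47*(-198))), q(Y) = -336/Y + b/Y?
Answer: -312/2477675 + I*√110047/253101 ≈ -0.00012592 + 0.0013107*I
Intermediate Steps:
q(Y) = -312/Y (q(Y) = -336/Y + 24/Y = -312/Y)
j = I*√110047 (j = √(-119435 + (82 + 9306)) = √(-119435 + 9388) = √(-110047) = I*√110047 ≈ 331.73*I)
q(-31)/(-65620 - 1*14305) + j/253101 = (-312/(-31))/(-65620 - 1*14305) + (I*√110047)/253101 = (-312*(-1/31))/(-65620 - 14305) + (I*√110047)*(1/253101) = (312/31)/(-79925) + I*√110047/253101 = (312/31)*(-1/79925) + I*√110047/253101 = -312/2477675 + I*√110047/253101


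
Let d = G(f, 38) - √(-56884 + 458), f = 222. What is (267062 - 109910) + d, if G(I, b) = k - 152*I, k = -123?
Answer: 123285 - I*√56426 ≈ 1.2329e+5 - 237.54*I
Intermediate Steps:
G(I, b) = -123 - 152*I
d = -33867 - I*√56426 (d = (-123 - 152*222) - √(-56884 + 458) = (-123 - 33744) - √(-56426) = -33867 - I*√56426 ≈ -33867.0 - 237.54*I)
(267062 - 109910) + d = (267062 - 109910) + (-33867 - I*√56426) = 157152 + (-33867 - I*√56426) = 123285 - I*√56426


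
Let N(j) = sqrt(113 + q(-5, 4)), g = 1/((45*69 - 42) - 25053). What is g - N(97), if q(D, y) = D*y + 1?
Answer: -1/21990 - sqrt(94) ≈ -9.6954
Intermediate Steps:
g = -1/21990 (g = 1/((3105 - 42) - 25053) = 1/(3063 - 25053) = 1/(-21990) = -1/21990 ≈ -4.5475e-5)
q(D, y) = 1 + D*y
N(j) = sqrt(94) (N(j) = sqrt(113 + (1 - 5*4)) = sqrt(113 + (1 - 20)) = sqrt(113 - 19) = sqrt(94))
g - N(97) = -1/21990 - sqrt(94)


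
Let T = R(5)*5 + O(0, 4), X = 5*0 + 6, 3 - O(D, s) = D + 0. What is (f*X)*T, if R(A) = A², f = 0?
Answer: 0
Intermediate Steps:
O(D, s) = 3 - D (O(D, s) = 3 - (D + 0) = 3 - D)
X = 6 (X = 0 + 6 = 6)
T = 128 (T = 5²*5 + (3 - 1*0) = 25*5 + (3 + 0) = 125 + 3 = 128)
(f*X)*T = (0*6)*128 = 0*128 = 0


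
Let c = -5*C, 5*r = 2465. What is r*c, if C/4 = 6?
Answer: -59160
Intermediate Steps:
C = 24 (C = 4*6 = 24)
r = 493 (r = (1/5)*2465 = 493)
c = -120 (c = -5*24 = -120)
r*c = 493*(-120) = -59160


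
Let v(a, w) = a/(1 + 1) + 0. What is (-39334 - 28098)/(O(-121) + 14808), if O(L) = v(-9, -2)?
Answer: -134864/29607 ≈ -4.5551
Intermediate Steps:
v(a, w) = a/2 (v(a, w) = a/2 + 0 = a/2)
O(L) = -9/2 (O(L) = (1/2)*(-9) = -9/2)
(-39334 - 28098)/(O(-121) + 14808) = (-39334 - 28098)/(-9/2 + 14808) = -67432/29607/2 = -67432*2/29607 = -134864/29607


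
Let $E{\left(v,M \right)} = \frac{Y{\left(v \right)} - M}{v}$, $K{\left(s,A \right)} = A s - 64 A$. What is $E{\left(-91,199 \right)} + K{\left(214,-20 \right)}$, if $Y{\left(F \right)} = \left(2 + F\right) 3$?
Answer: $- \frac{272534}{91} \approx -2994.9$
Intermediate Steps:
$K{\left(s,A \right)} = - 64 A + A s$
$Y{\left(F \right)} = 6 + 3 F$
$E{\left(v,M \right)} = \frac{6 - M + 3 v}{v}$ ($E{\left(v,M \right)} = \frac{\left(6 + 3 v\right) - M}{v} = \frac{6 - M + 3 v}{v}$)
$E{\left(-91,199 \right)} + K{\left(214,-20 \right)} = \frac{6 - 199 + 3 \left(-91\right)}{-91} - 20 \left(-64 + 214\right) = - \frac{6 - 199 - 273}{91} - 3000 = \left(- \frac{1}{91}\right) \left(-466\right) - 3000 = \frac{466}{91} - 3000 = - \frac{272534}{91}$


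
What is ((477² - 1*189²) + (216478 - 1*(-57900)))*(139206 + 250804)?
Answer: 181817201860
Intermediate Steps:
((477² - 1*189²) + (216478 - 1*(-57900)))*(139206 + 250804) = ((227529 - 1*35721) + (216478 + 57900))*390010 = ((227529 - 35721) + 274378)*390010 = (191808 + 274378)*390010 = 466186*390010 = 181817201860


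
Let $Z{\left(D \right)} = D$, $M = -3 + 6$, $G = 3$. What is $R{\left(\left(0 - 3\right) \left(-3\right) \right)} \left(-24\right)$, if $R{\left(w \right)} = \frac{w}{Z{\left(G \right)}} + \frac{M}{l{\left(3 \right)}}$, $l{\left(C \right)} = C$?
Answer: $-96$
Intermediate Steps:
$M = 3$
$R{\left(w \right)} = 1 + \frac{w}{3}$ ($R{\left(w \right)} = \frac{w}{3} + \frac{3}{3} = w \frac{1}{3} + 3 \cdot \frac{1}{3} = \frac{w}{3} + 1 = 1 + \frac{w}{3}$)
$R{\left(\left(0 - 3\right) \left(-3\right) \right)} \left(-24\right) = \left(1 + \frac{\left(0 - 3\right) \left(-3\right)}{3}\right) \left(-24\right) = \left(1 + \frac{\left(-3\right) \left(-3\right)}{3}\right) \left(-24\right) = \left(1 + \frac{1}{3} \cdot 9\right) \left(-24\right) = \left(1 + 3\right) \left(-24\right) = 4 \left(-24\right) = -96$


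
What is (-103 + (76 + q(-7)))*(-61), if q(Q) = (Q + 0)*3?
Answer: 2928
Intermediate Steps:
q(Q) = 3*Q (q(Q) = Q*3 = 3*Q)
(-103 + (76 + q(-7)))*(-61) = (-103 + (76 + 3*(-7)))*(-61) = (-103 + (76 - 21))*(-61) = (-103 + 55)*(-61) = -48*(-61) = 2928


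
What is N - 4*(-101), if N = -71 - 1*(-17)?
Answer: 350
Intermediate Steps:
N = -54 (N = -71 + 17 = -54)
N - 4*(-101) = -54 - 4*(-101) = -54 + 404 = 350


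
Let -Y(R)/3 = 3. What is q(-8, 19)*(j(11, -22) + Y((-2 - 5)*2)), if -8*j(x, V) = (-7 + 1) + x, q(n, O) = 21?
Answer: -1617/8 ≈ -202.13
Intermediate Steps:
Y(R) = -9 (Y(R) = -3*3 = -9)
j(x, V) = ¾ - x/8 (j(x, V) = -((-7 + 1) + x)/8 = -(-6 + x)/8 = ¾ - x/8)
q(-8, 19)*(j(11, -22) + Y((-2 - 5)*2)) = 21*((¾ - ⅛*11) - 9) = 21*((¾ - 11/8) - 9) = 21*(-5/8 - 9) = 21*(-77/8) = -1617/8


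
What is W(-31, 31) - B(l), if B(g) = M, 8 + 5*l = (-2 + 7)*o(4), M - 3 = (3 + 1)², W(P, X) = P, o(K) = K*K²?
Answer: -50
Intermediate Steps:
o(K) = K³
M = 19 (M = 3 + (3 + 1)² = 3 + 4² = 3 + 16 = 19)
l = 312/5 (l = -8/5 + ((-2 + 7)*4³)/5 = -8/5 + (5*64)/5 = -8/5 + (⅕)*320 = -8/5 + 64 = 312/5 ≈ 62.400)
B(g) = 19
W(-31, 31) - B(l) = -31 - 1*19 = -31 - 19 = -50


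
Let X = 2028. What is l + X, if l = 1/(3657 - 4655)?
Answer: 2023943/998 ≈ 2028.0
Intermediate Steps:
l = -1/998 (l = 1/(-998) = -1/998 ≈ -0.0010020)
l + X = -1/998 + 2028 = 2023943/998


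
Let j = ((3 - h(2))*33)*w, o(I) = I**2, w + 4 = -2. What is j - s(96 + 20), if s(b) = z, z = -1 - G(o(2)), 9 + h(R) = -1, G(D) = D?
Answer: -2569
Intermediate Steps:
w = -6 (w = -4 - 2 = -6)
h(R) = -10 (h(R) = -9 - 1 = -10)
z = -5 (z = -1 - 1*2**2 = -1 - 1*4 = -1 - 4 = -5)
j = -2574 (j = ((3 - 1*(-10))*33)*(-6) = ((3 + 10)*33)*(-6) = (13*33)*(-6) = 429*(-6) = -2574)
s(b) = -5
j - s(96 + 20) = -2574 - 1*(-5) = -2574 + 5 = -2569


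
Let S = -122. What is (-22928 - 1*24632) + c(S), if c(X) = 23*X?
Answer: -50366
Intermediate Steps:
(-22928 - 1*24632) + c(S) = (-22928 - 1*24632) + 23*(-122) = (-22928 - 24632) - 2806 = -47560 - 2806 = -50366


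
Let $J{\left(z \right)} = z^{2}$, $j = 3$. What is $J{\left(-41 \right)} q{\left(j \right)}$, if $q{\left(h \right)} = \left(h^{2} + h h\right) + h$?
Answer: $35301$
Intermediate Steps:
$q{\left(h \right)} = h + 2 h^{2}$ ($q{\left(h \right)} = \left(h^{2} + h^{2}\right) + h = 2 h^{2} + h = h + 2 h^{2}$)
$J{\left(-41 \right)} q{\left(j \right)} = \left(-41\right)^{2} \cdot 3 \left(1 + 2 \cdot 3\right) = 1681 \cdot 3 \left(1 + 6\right) = 1681 \cdot 3 \cdot 7 = 1681 \cdot 21 = 35301$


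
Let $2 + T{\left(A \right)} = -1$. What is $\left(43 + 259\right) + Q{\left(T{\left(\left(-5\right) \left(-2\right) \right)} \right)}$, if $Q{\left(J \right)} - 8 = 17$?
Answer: $327$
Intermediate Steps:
$T{\left(A \right)} = -3$ ($T{\left(A \right)} = -2 - 1 = -3$)
$Q{\left(J \right)} = 25$ ($Q{\left(J \right)} = 8 + 17 = 25$)
$\left(43 + 259\right) + Q{\left(T{\left(\left(-5\right) \left(-2\right) \right)} \right)} = \left(43 + 259\right) + 25 = 302 + 25 = 327$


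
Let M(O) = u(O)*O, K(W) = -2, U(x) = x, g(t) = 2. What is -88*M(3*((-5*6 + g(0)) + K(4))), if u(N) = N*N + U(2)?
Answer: 64167840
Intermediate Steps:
u(N) = 2 + N² (u(N) = N*N + 2 = N² + 2 = 2 + N²)
M(O) = O*(2 + O²) (M(O) = (2 + O²)*O = O*(2 + O²))
-88*M(3*((-5*6 + g(0)) + K(4))) = -88*3*((-5*6 + 2) - 2)*(2 + (3*((-5*6 + 2) - 2))²) = -88*3*((-30 + 2) - 2)*(2 + (3*((-30 + 2) - 2))²) = -88*3*(-28 - 2)*(2 + (3*(-28 - 2))²) = -88*3*(-30)*(2 + (3*(-30))²) = -(-7920)*(2 + (-90)²) = -(-7920)*(2 + 8100) = -(-7920)*8102 = -88*(-729180) = 64167840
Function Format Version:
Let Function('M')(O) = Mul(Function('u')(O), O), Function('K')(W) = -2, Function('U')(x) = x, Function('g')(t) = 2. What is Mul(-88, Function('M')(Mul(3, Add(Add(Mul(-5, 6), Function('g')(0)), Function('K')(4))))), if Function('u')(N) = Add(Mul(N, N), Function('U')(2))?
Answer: 64167840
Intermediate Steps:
Function('u')(N) = Add(2, Pow(N, 2)) (Function('u')(N) = Add(Mul(N, N), 2) = Add(Pow(N, 2), 2) = Add(2, Pow(N, 2)))
Function('M')(O) = Mul(O, Add(2, Pow(O, 2))) (Function('M')(O) = Mul(Add(2, Pow(O, 2)), O) = Mul(O, Add(2, Pow(O, 2))))
Mul(-88, Function('M')(Mul(3, Add(Add(Mul(-5, 6), Function('g')(0)), Function('K')(4))))) = Mul(-88, Mul(Mul(3, Add(Add(Mul(-5, 6), 2), -2)), Add(2, Pow(Mul(3, Add(Add(Mul(-5, 6), 2), -2)), 2)))) = Mul(-88, Mul(Mul(3, Add(Add(-30, 2), -2)), Add(2, Pow(Mul(3, Add(Add(-30, 2), -2)), 2)))) = Mul(-88, Mul(Mul(3, Add(-28, -2)), Add(2, Pow(Mul(3, Add(-28, -2)), 2)))) = Mul(-88, Mul(Mul(3, -30), Add(2, Pow(Mul(3, -30), 2)))) = Mul(-88, Mul(-90, Add(2, Pow(-90, 2)))) = Mul(-88, Mul(-90, Add(2, 8100))) = Mul(-88, Mul(-90, 8102)) = Mul(-88, -729180) = 64167840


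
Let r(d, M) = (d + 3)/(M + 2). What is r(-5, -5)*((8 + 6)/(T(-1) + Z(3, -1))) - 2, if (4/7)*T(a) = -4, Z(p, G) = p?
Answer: -13/3 ≈ -4.3333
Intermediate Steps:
T(a) = -7 (T(a) = (7/4)*(-4) = -7)
r(d, M) = (3 + d)/(2 + M)
r(-5, -5)*((8 + 6)/(T(-1) + Z(3, -1))) - 2 = ((3 - 5)/(2 - 5))*((8 + 6)/(-7 + 3)) - 2 = (-2/(-3))*(14/(-4)) - 2 = (-⅓*(-2))*(14*(-¼)) - 2 = (⅔)*(-7/2) - 2 = -7/3 - 2 = -13/3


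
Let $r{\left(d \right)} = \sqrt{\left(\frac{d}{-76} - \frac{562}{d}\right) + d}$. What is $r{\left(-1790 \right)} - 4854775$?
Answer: $-4854775 + \frac{i \sqrt{2042851359970}}{34010} \approx -4.8548 \cdot 10^{6} + 42.025 i$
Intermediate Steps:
$r{\left(d \right)} = \sqrt{- \frac{562}{d} + \frac{75 d}{76}}$ ($r{\left(d \right)} = \sqrt{\left(d \left(- \frac{1}{76}\right) - \frac{562}{d}\right) + d} = \sqrt{\left(- \frac{d}{76} - \frac{562}{d}\right) + d} = \sqrt{\left(- \frac{562}{d} - \frac{d}{76}\right) + d} = \sqrt{- \frac{562}{d} + \frac{75 d}{76}}$)
$r{\left(-1790 \right)} - 4854775 = \frac{\sqrt{- \frac{811528}{-1790} + 1425 \left(-1790\right)}}{38} - 4854775 = \frac{\sqrt{\left(-811528\right) \left(- \frac{1}{1790}\right) - 2550750}}{38} - 4854775 = \frac{\sqrt{\frac{405764}{895} - 2550750}}{38} - 4854775 = \frac{\sqrt{- \frac{2282515486}{895}}}{38} - 4854775 = \frac{\frac{1}{895} i \sqrt{2042851359970}}{38} - 4854775 = \frac{i \sqrt{2042851359970}}{34010} - 4854775 = -4854775 + \frac{i \sqrt{2042851359970}}{34010}$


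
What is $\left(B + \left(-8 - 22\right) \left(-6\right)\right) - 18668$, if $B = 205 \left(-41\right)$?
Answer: $-26893$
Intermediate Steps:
$B = -8405$
$\left(B + \left(-8 - 22\right) \left(-6\right)\right) - 18668 = \left(-8405 + \left(-8 - 22\right) \left(-6\right)\right) - 18668 = \left(-8405 - -180\right) - 18668 = \left(-8405 + 180\right) - 18668 = -8225 - 18668 = -26893$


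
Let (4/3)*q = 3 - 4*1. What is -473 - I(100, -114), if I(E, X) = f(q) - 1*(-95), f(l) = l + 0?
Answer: -2269/4 ≈ -567.25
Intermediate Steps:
q = -3/4 (q = 3*(3 - 4*1)/4 = 3*(3 - 4)/4 = (3/4)*(-1) = -3/4 ≈ -0.75000)
f(l) = l
I(E, X) = 377/4 (I(E, X) = -3/4 - 1*(-95) = -3/4 + 95 = 377/4)
-473 - I(100, -114) = -473 - 1*377/4 = -473 - 377/4 = -2269/4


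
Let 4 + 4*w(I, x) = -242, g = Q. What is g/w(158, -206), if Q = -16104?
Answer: 10736/41 ≈ 261.85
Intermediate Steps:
g = -16104
w(I, x) = -123/2 (w(I, x) = -1 + (1/4)*(-242) = -1 - 121/2 = -123/2)
g/w(158, -206) = -16104/(-123/2) = -16104*(-2/123) = 10736/41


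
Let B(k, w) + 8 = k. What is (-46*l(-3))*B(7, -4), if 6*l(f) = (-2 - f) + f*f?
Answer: 230/3 ≈ 76.667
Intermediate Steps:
B(k, w) = -8 + k
l(f) = -⅓ - f/6 + f²/6 (l(f) = ((-2 - f) + f*f)/6 = ((-2 - f) + f²)/6 = (-2 + f² - f)/6 = -⅓ - f/6 + f²/6)
(-46*l(-3))*B(7, -4) = (-46*(-⅓ - ⅙*(-3) + (⅙)*(-3)²))*(-8 + 7) = -46*(-⅓ + ½ + (⅙)*9)*(-1) = -46*(-⅓ + ½ + 3/2)*(-1) = -46*5/3*(-1) = -230/3*(-1) = 230/3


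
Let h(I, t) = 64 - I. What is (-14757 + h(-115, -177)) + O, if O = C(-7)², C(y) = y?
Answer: -14529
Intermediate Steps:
O = 49 (O = (-7)² = 49)
(-14757 + h(-115, -177)) + O = (-14757 + (64 - 1*(-115))) + 49 = (-14757 + (64 + 115)) + 49 = (-14757 + 179) + 49 = -14578 + 49 = -14529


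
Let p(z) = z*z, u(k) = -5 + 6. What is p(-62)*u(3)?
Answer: 3844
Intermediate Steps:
u(k) = 1
p(z) = z**2
p(-62)*u(3) = (-62)**2*1 = 3844*1 = 3844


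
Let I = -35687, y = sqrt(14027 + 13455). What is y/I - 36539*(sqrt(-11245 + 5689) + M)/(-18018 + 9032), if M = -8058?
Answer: -147215631/4493 - sqrt(27482)/35687 + 36539*I*sqrt(1389)/4493 ≈ -32766.0 + 303.09*I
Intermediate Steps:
y = sqrt(27482) ≈ 165.78
y/I - 36539*(sqrt(-11245 + 5689) + M)/(-18018 + 9032) = sqrt(27482)/(-35687) - 36539*(sqrt(-11245 + 5689) - 8058)/(-18018 + 9032) = sqrt(27482)*(-1/35687) - (147215631/4493 - 36539*I*sqrt(1389)/4493) = -sqrt(27482)/35687 - (147215631/4493 - 36539*I*sqrt(1389)/4493) = -sqrt(27482)/35687 - 36539*(4029/4493 - I*sqrt(1389)/4493) = -sqrt(27482)/35687 + (-147215631/4493 + 36539*I*sqrt(1389)/4493) = -147215631/4493 - sqrt(27482)/35687 + 36539*I*sqrt(1389)/4493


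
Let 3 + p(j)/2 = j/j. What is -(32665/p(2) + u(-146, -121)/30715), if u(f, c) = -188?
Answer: 1003306227/122860 ≈ 8166.3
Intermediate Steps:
p(j) = -4 (p(j) = -6 + 2*(j/j) = -6 + 2*1 = -6 + 2 = -4)
-(32665/p(2) + u(-146, -121)/30715) = -(32665/(-4) - 188/30715) = -(32665*(-1/4) - 188*1/30715) = -(-32665/4 - 188/30715) = -1*(-1003306227/122860) = 1003306227/122860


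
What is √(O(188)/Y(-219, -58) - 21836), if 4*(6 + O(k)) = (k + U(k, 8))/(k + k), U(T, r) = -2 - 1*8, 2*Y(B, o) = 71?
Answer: I*√3890530074046/13348 ≈ 147.77*I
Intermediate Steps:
Y(B, o) = 71/2 (Y(B, o) = (½)*71 = 71/2)
U(T, r) = -10 (U(T, r) = -2 - 8 = -10)
O(k) = -6 + (-10 + k)/(8*k) (O(k) = -6 + ((k - 10)/(k + k))/4 = -6 + ((-10 + k)/((2*k)))/4 = -6 + ((-10 + k)*(1/(2*k)))/4 = -6 + ((-10 + k)/(2*k))/4 = -6 + (-10 + k)/(8*k))
√(O(188)/Y(-219, -58) - 21836) = √(((⅛)*(-10 - 47*188)/188)/(71/2) - 21836) = √(((⅛)*(1/188)*(-10 - 8836))*(2/71) - 21836) = √(((⅛)*(1/188)*(-8846))*(2/71) - 21836) = √(-4423/752*2/71 - 21836) = √(-4423/26696 - 21836) = √(-582938279/26696) = I*√3890530074046/13348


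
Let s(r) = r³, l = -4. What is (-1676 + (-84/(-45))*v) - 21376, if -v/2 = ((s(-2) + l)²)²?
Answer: -502332/5 ≈ -1.0047e+5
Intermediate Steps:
v = -41472 (v = -2*((-2)³ - 4)⁴ = -2*(-8 - 4)⁴ = -2*((-12)²)² = -2*144² = -2*20736 = -41472)
(-1676 + (-84/(-45))*v) - 21376 = (-1676 - 84/(-45)*(-41472)) - 21376 = (-1676 - 84*(-1/45)*(-41472)) - 21376 = (-1676 + (28/15)*(-41472)) - 21376 = (-1676 - 387072/5) - 21376 = -395452/5 - 21376 = -502332/5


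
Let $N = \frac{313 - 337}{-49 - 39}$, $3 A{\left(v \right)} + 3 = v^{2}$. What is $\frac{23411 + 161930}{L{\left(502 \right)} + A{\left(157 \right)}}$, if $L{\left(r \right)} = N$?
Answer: $\frac{470481}{20855} \approx 22.56$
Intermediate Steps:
$A{\left(v \right)} = -1 + \frac{v^{2}}{3}$
$N = \frac{3}{11}$ ($N = - \frac{24}{-88} = \left(-24\right) \left(- \frac{1}{88}\right) = \frac{3}{11} \approx 0.27273$)
$L{\left(r \right)} = \frac{3}{11}$
$\frac{23411 + 161930}{L{\left(502 \right)} + A{\left(157 \right)}} = \frac{23411 + 161930}{\frac{3}{11} - \left(1 - \frac{157^{2}}{3}\right)} = \frac{185341}{\frac{3}{11} + \left(-1 + \frac{1}{3} \cdot 24649\right)} = \frac{185341}{\frac{3}{11} + \left(-1 + \frac{24649}{3}\right)} = \frac{185341}{\frac{3}{11} + \frac{24646}{3}} = \frac{185341}{\frac{271115}{33}} = 185341 \cdot \frac{33}{271115} = \frac{470481}{20855}$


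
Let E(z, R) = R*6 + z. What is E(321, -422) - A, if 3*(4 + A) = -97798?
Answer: 91177/3 ≈ 30392.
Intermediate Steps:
A = -97810/3 (A = -4 + (⅓)*(-97798) = -4 - 97798/3 = -97810/3 ≈ -32603.)
E(z, R) = z + 6*R (E(z, R) = 6*R + z = z + 6*R)
E(321, -422) - A = (321 + 6*(-422)) - 1*(-97810/3) = (321 - 2532) + 97810/3 = -2211 + 97810/3 = 91177/3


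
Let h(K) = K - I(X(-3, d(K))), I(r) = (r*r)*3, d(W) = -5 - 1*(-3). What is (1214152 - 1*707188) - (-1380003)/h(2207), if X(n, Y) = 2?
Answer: 1114165983/2195 ≈ 5.0759e+5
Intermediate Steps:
d(W) = -2 (d(W) = -5 + 3 = -2)
I(r) = 3*r² (I(r) = r²*3 = 3*r²)
h(K) = -12 + K (h(K) = K - 3*2² = K - 3*4 = K - 1*12 = K - 12 = -12 + K)
(1214152 - 1*707188) - (-1380003)/h(2207) = (1214152 - 1*707188) - (-1380003)/(-12 + 2207) = (1214152 - 707188) - (-1380003)/2195 = 506964 - (-1380003)/2195 = 506964 - 1*(-1380003/2195) = 506964 + 1380003/2195 = 1114165983/2195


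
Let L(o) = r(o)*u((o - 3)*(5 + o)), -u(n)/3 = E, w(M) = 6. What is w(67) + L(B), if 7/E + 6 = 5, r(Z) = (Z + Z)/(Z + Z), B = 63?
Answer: 27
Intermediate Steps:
r(Z) = 1 (r(Z) = (2*Z)/((2*Z)) = (2*Z)*(1/(2*Z)) = 1)
E = -7 (E = 7/(-6 + 5) = 7/(-1) = 7*(-1) = -7)
u(n) = 21 (u(n) = -3*(-7) = 21)
L(o) = 21 (L(o) = 1*21 = 21)
w(67) + L(B) = 6 + 21 = 27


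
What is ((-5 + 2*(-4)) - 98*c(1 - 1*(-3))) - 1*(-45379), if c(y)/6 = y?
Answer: 43014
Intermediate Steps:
c(y) = 6*y
((-5 + 2*(-4)) - 98*c(1 - 1*(-3))) - 1*(-45379) = ((-5 + 2*(-4)) - 588*(1 - 1*(-3))) - 1*(-45379) = ((-5 - 8) - 588*(1 + 3)) + 45379 = (-13 - 588*4) + 45379 = (-13 - 98*24) + 45379 = (-13 - 2352) + 45379 = -2365 + 45379 = 43014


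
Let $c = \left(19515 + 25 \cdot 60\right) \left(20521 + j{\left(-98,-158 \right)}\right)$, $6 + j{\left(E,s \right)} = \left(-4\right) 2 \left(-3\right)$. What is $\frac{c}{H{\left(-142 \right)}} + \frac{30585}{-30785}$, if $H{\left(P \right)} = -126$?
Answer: $- \frac{295280970343}{86198} \approx -3.4256 \cdot 10^{6}$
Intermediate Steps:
$j{\left(E,s \right)} = 18$ ($j{\left(E,s \right)} = -6 + \left(-4\right) 2 \left(-3\right) = -6 - -24 = -6 + 24 = 18$)
$c = 431627085$ ($c = \left(19515 + 25 \cdot 60\right) \left(20521 + 18\right) = \left(19515 + 1500\right) 20539 = 21015 \cdot 20539 = 431627085$)
$\frac{c}{H{\left(-142 \right)}} + \frac{30585}{-30785} = \frac{431627085}{-126} + \frac{30585}{-30785} = 431627085 \left(- \frac{1}{126}\right) + 30585 \left(- \frac{1}{30785}\right) = - \frac{47958565}{14} - \frac{6117}{6157} = - \frac{295280970343}{86198}$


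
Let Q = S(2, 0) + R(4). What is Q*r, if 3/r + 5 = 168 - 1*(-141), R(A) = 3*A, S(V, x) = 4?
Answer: 3/19 ≈ 0.15789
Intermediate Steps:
r = 3/304 (r = 3/(-5 + (168 - 1*(-141))) = 3/(-5 + (168 + 141)) = 3/(-5 + 309) = 3/304 ≈ 0.0098684)
Q = 16 (Q = 4 + 3*4 = 4 + 12 = 16)
Q*r = 16*(3/304) = 3/19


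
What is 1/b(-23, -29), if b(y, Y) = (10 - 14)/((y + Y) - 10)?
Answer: 31/2 ≈ 15.500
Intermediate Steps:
b(y, Y) = -4/(-10 + Y + y) (b(y, Y) = -4/((Y + y) - 10) = -4/(-10 + Y + y))
1/b(-23, -29) = 1/(-4/(-10 - 29 - 23)) = 1/(-4/(-62)) = 1/(-4*(-1/62)) = 1/(2/31) = 31/2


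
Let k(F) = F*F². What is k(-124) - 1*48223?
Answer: -1954847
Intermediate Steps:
k(F) = F³
k(-124) - 1*48223 = (-124)³ - 1*48223 = -1906624 - 48223 = -1954847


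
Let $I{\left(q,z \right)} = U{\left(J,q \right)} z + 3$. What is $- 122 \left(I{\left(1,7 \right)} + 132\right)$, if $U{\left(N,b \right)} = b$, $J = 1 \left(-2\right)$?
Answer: $-17324$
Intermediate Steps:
$J = -2$
$I{\left(q,z \right)} = 3 + q z$ ($I{\left(q,z \right)} = q z + 3 = 3 + q z$)
$- 122 \left(I{\left(1,7 \right)} + 132\right) = - 122 \left(\left(3 + 1 \cdot 7\right) + 132\right) = - 122 \left(\left(3 + 7\right) + 132\right) = - 122 \left(10 + 132\right) = \left(-122\right) 142 = -17324$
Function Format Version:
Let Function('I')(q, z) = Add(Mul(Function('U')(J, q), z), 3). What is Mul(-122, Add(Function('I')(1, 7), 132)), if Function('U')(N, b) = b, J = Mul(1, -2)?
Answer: -17324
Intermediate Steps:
J = -2
Function('I')(q, z) = Add(3, Mul(q, z)) (Function('I')(q, z) = Add(Mul(q, z), 3) = Add(3, Mul(q, z)))
Mul(-122, Add(Function('I')(1, 7), 132)) = Mul(-122, Add(Add(3, Mul(1, 7)), 132)) = Mul(-122, Add(Add(3, 7), 132)) = Mul(-122, Add(10, 132)) = Mul(-122, 142) = -17324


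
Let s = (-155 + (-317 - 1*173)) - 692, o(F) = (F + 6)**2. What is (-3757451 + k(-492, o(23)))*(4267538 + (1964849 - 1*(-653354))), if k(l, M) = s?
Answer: -25882040641908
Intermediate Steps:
o(F) = (6 + F)**2
s = -1337 (s = (-155 + (-317 - 173)) - 692 = (-155 - 490) - 692 = -645 - 692 = -1337)
k(l, M) = -1337
(-3757451 + k(-492, o(23)))*(4267538 + (1964849 - 1*(-653354))) = (-3757451 - 1337)*(4267538 + (1964849 - 1*(-653354))) = -3758788*(4267538 + (1964849 + 653354)) = -3758788*(4267538 + 2618203) = -3758788*6885741 = -25882040641908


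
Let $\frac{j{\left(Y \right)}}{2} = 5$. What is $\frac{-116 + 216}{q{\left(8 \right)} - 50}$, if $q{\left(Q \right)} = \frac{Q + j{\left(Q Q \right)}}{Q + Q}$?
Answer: $- \frac{800}{391} \approx -2.046$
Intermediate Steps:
$j{\left(Y \right)} = 10$ ($j{\left(Y \right)} = 2 \cdot 5 = 10$)
$q{\left(Q \right)} = \frac{10 + Q}{2 Q}$ ($q{\left(Q \right)} = \frac{Q + 10}{Q + Q} = \frac{10 + Q}{2 Q}$)
$\frac{-116 + 216}{q{\left(8 \right)} - 50} = \frac{-116 + 216}{\frac{10 + 8}{2 \cdot 8} - 50} = \frac{100}{\frac{1}{2} \cdot \frac{1}{8} \cdot 18 - 50} = \frac{100}{\frac{9}{8} - 50} = \frac{100}{- \frac{391}{8}} = 100 \left(- \frac{8}{391}\right) = - \frac{800}{391}$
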